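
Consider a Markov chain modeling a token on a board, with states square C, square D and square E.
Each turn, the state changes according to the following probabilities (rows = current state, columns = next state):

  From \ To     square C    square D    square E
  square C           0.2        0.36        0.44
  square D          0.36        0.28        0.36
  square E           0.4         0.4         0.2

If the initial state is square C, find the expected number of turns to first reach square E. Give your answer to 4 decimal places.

Let t(s) be the expected number of turns to first reach square E from state s, with t(square E) = 0. Conditioning on the first turn:
t(square C) = 1 + 0.2·t(square C) + 0.36·t(square D)
t(square D) = 1 + 0.36·t(square C) + 0.28·t(square D)
Solving: t(square C) = 2.4194, t(square D) = 2.5986.
Expected turns from square C to square E: 2.4194.

2.4194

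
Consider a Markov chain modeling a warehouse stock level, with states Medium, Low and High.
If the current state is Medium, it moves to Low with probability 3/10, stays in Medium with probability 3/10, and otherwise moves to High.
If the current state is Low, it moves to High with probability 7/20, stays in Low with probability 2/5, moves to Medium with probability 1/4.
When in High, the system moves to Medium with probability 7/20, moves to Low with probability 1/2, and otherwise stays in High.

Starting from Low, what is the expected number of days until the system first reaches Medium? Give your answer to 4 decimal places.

Let t(s) be the expected number of days to first reach Medium from state s, with t(Medium) = 0. Conditioning on the first day:
t(Low) = 1 + 0.4·t(Low) + 0.35·t(High)
t(High) = 1 + 0.5·t(Low) + 0.15·t(High)
Solving: t(Low) = 3.5821, t(High) = 3.2836.
Expected days from Low to Medium: 3.5821.

3.5821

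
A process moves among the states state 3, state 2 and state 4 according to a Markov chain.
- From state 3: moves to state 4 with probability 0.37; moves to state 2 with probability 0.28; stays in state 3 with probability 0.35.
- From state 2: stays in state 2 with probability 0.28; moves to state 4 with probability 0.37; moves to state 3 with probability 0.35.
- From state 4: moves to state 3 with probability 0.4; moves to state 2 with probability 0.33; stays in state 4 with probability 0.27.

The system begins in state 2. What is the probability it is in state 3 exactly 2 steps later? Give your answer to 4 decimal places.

0.3685

Sum over the intermediate state after 1 step:
P = P(state 2→state 3)·P(state 3→state 3) + P(state 2→state 2)·P(state 2→state 3) + P(state 2→state 4)·P(state 4→state 3)
  = 0.35×0.35 + 0.28×0.35 + 0.37×0.4
  = 0.1225 + 0.0980 + 0.1480 = 0.3685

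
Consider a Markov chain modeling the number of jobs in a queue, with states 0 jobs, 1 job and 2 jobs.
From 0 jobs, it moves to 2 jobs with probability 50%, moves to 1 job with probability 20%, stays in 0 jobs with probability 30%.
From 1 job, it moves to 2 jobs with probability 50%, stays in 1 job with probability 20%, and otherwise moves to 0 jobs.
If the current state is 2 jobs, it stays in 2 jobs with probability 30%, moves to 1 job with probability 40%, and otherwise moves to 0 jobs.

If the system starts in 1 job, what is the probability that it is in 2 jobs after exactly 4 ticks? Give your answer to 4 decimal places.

0.4160

Propagate the distribution vector 4 ticks from 1 job.
After 0 ticks: (0.0000, 1.0000, 0.0000)
After 1 tick: (0.3000, 0.2000, 0.5000)
After 2 ticks: (0.3000, 0.3000, 0.4000)
After 3 ticks: (0.3000, 0.2800, 0.4200)
After 4 ticks: (0.3000, 0.2840, 0.4160)
P(in 2 jobs after 4 ticks) = 0.4160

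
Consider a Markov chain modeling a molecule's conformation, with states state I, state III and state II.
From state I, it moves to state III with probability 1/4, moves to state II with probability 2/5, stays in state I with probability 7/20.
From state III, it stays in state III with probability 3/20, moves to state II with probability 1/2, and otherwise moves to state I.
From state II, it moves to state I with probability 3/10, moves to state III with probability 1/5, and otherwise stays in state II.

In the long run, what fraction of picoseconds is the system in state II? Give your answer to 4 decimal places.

Let the stationary distribution be π with π = πP and π_1 + π_2 + π_3 = 1.
π_1 = 0.35·π_1 + 0.35·π_2 + 0.3·π_3
π_2 = 0.25·π_1 + 0.15·π_2 + 0.2·π_3
Solving with the normalization constraint gives π = (0.3266, 0.2060, 0.4673).
So the stationary probability of state II is 0.4673.

0.4673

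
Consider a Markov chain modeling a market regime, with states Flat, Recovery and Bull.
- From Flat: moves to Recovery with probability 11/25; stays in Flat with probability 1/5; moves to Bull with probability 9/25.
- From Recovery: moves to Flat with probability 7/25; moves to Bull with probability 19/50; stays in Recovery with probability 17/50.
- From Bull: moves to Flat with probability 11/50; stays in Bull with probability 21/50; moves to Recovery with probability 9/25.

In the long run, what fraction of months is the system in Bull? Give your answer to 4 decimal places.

Let the stationary distribution be π with π = πP and π_1 + π_2 + π_3 = 1.
π_1 = 0.2·π_1 + 0.28·π_2 + 0.22·π_3
π_2 = 0.44·π_1 + 0.34·π_2 + 0.36·π_3
Solving with the normalization constraint gives π = (0.2375, 0.3716, 0.3909).
So the stationary probability of Bull is 0.3909.

0.3909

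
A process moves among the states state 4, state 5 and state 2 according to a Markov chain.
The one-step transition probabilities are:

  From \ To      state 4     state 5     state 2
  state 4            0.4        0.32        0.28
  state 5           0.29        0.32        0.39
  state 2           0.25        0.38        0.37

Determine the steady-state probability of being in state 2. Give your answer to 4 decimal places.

Let the stationary distribution be π with π = πP and π_1 + π_2 + π_3 = 1.
π_1 = 0.4·π_1 + 0.29·π_2 + 0.25·π_3
π_2 = 0.32·π_1 + 0.32·π_2 + 0.38·π_3
Solving with the normalization constraint gives π = (0.3102, 0.3409, 0.3489).
So the stationary probability of state 2 is 0.3489.

0.3489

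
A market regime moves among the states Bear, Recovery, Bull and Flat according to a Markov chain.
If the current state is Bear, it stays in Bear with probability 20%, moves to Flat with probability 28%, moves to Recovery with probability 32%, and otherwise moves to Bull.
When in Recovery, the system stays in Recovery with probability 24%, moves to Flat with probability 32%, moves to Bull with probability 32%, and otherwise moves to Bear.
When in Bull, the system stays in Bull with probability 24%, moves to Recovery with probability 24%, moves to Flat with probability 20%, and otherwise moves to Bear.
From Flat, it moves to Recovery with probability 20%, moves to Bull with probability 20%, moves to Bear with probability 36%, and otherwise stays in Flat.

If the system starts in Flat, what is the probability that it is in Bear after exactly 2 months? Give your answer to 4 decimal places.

Propagate the distribution vector 2 months from Flat.
After 0 months: (0.0000, 0.0000, 0.0000, 1.0000)
After 1 month: (0.3600, 0.2000, 0.2000, 0.2400)
After 2 months: (0.2464, 0.2592, 0.2320, 0.2624)
P(in Bear after 2 months) = 0.2464

0.2464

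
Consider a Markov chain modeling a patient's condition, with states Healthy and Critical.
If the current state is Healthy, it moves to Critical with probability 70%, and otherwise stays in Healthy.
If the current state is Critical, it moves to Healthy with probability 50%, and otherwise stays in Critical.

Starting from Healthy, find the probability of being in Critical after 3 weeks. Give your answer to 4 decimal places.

Propagate the distribution vector 3 weeks from Healthy.
After 0 weeks: (1.0000, 0.0000)
After 1 week: (0.3000, 0.7000)
After 2 weeks: (0.4400, 0.5600)
After 3 weeks: (0.4120, 0.5880)
P(in Critical after 3 weeks) = 0.5880

0.5880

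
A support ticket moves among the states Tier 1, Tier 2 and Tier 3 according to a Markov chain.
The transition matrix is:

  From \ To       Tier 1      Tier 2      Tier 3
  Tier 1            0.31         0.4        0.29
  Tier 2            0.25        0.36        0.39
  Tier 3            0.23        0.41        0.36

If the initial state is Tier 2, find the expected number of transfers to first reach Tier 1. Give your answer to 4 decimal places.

4.1249

Let t(s) be the expected number of transfers to first reach Tier 1 from state s, with t(Tier 1) = 0. Conditioning on the first transfer:
t(Tier 2) = 1 + 0.36·t(Tier 2) + 0.39·t(Tier 3)
t(Tier 3) = 1 + 0.41·t(Tier 2) + 0.36·t(Tier 3)
Solving: t(Tier 2) = 4.1249, t(Tier 3) = 4.2050.
Expected transfers from Tier 2 to Tier 1: 4.1249.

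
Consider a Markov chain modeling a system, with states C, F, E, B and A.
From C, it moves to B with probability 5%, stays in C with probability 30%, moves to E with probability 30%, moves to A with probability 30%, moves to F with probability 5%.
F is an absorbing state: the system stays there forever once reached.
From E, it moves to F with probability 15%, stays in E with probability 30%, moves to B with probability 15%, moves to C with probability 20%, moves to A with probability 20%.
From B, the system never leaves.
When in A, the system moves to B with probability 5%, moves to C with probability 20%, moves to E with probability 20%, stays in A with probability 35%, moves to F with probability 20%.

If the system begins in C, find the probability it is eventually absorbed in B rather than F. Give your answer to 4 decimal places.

0.3908

Let h(s) be the probability of absorption at B starting from transient state s. Then h(B) = 1 and h(F) = 0. By first-step analysis:
h(C) = 0.3·h(C) + 0.05·0 + 0.3·h(E) + 0.05·1 + 0.3·h(A)
h(E) = 0.2·h(C) + 0.15·0 + 0.3·h(E) + 0.15·1 + 0.2·h(A)
h(A) = 0.2·h(C) + 0.2·0 + 0.2·h(E) + 0.05·1 + 0.35·h(A)
Solving: h(C) = 0.3908, h(E) = 0.4191, h(A) = 0.3261.
Starting from C, the probability is 0.3908.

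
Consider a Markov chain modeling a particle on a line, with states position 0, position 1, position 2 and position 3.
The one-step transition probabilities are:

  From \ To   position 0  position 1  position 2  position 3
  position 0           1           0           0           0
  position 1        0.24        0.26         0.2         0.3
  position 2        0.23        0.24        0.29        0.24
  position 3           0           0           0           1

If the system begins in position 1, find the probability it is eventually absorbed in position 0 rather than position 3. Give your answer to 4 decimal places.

0.4533

Let h(s) be the probability of absorption at position 0 starting from transient state s. Then h(position 0) = 1 and h(position 3) = 0. By first-step analysis:
h(position 1) = 0.24·1 + 0.26·h(position 1) + 0.2·h(position 2) + 0.3·0
h(position 2) = 0.23·1 + 0.24·h(position 1) + 0.29·h(position 2) + 0.24·0
Solving: h(position 1) = 0.4533, h(position 2) = 0.4772.
Starting from position 1, the probability is 0.4533.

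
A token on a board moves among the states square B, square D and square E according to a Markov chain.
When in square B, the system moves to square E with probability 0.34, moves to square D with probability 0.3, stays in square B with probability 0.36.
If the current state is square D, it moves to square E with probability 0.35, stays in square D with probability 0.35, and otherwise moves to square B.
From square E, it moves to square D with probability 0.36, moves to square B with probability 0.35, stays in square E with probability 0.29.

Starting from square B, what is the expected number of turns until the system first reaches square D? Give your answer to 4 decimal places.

3.1306

Let t(s) be the expected number of turns to first reach square D from state s, with t(square D) = 0. Conditioning on the first turn:
t(square B) = 1 + 0.36·t(square B) + 0.34·t(square E)
t(square E) = 1 + 0.35·t(square B) + 0.29·t(square E)
Solving: t(square B) = 3.1306, t(square E) = 2.9517.
Expected turns from square B to square D: 3.1306.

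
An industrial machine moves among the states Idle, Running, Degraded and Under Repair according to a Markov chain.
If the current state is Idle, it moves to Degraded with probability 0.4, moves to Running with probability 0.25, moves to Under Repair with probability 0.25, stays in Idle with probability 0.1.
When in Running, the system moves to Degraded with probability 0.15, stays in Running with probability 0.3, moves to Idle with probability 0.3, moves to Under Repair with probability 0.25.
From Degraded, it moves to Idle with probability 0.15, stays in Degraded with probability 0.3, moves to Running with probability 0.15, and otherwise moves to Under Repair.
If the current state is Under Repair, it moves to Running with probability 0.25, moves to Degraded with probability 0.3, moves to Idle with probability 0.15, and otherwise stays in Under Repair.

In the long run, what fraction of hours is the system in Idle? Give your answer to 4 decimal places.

Let the stationary distribution be π with π = πP and π_1 + π_2 + π_3 + π_4 = 1.
π_1 = 0.1·π_1 + 0.3·π_2 + 0.15·π_3 + 0.15·π_4
π_2 = 0.25·π_1 + 0.3·π_2 + 0.15·π_3 + 0.25·π_4
π_3 = 0.4·π_1 + 0.15·π_2 + 0.3·π_3 + 0.3·π_4
Solving with the normalization constraint gives π = (0.1762, 0.2334, 0.2826, 0.3078).
So the stationary probability of Idle is 0.1762.

0.1762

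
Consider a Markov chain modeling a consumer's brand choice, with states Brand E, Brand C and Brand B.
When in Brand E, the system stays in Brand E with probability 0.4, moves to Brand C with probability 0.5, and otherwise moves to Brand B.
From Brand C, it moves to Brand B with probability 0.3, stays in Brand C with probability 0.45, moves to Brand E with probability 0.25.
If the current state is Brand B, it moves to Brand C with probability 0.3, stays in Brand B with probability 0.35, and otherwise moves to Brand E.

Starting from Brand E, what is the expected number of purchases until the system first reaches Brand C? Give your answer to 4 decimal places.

2.1127

Let t(s) be the expected number of purchases to first reach Brand C from state s, with t(Brand C) = 0. Conditioning on the first purchase:
t(Brand E) = 1 + 0.4·t(Brand E) + 0.1·t(Brand B)
t(Brand B) = 1 + 0.35·t(Brand E) + 0.35·t(Brand B)
Solving: t(Brand E) = 2.1127, t(Brand B) = 2.6761.
Expected purchases from Brand E to Brand C: 2.1127.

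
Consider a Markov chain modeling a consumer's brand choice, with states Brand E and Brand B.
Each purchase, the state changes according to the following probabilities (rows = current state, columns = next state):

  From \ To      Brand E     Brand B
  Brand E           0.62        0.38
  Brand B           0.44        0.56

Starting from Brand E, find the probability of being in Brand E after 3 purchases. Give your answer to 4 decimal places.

Propagate the distribution vector 3 purchases from Brand E.
After 0 purchases: (1.0000, 0.0000)
After 1 purchase: (0.6200, 0.3800)
After 2 purchases: (0.5516, 0.4484)
After 3 purchases: (0.5393, 0.4607)
P(in Brand E after 3 purchases) = 0.5393

0.5393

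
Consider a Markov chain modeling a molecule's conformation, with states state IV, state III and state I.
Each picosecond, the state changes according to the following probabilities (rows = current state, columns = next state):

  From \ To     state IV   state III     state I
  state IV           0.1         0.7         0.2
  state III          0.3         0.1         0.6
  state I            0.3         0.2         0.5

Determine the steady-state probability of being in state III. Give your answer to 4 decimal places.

0.2955

Let the stationary distribution be π with π = πP and π_1 + π_2 + π_3 = 1.
π_1 = 0.1·π_1 + 0.3·π_2 + 0.3·π_3
π_2 = 0.7·π_1 + 0.1·π_2 + 0.2·π_3
Solving with the normalization constraint gives π = (0.2500, 0.2955, 0.4545).
So the stationary probability of state III is 0.2955.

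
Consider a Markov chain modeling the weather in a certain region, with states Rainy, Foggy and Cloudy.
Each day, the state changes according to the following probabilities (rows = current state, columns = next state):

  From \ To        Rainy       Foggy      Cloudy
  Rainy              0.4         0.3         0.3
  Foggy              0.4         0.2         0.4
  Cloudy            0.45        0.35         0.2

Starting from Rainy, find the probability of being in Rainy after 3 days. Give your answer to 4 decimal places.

Propagate the distribution vector 3 days from Rainy.
After 0 days: (1.0000, 0.0000, 0.0000)
After 1 day: (0.4000, 0.3000, 0.3000)
After 2 days: (0.4150, 0.2850, 0.3000)
After 3 days: (0.4150, 0.2865, 0.2985)
P(in Rainy after 3 days) = 0.4150

0.4150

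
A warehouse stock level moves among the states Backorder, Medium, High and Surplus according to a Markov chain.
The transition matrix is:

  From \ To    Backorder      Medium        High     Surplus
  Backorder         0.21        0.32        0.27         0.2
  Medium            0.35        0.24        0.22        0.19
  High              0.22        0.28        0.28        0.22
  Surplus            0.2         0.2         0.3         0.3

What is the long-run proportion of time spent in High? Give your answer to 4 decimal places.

Let the stationary distribution be π with π = πP and π_1 + π_2 + π_3 + π_4 = 1.
π_1 = 0.21·π_1 + 0.35·π_2 + 0.22·π_3 + 0.2·π_4
π_2 = 0.32·π_1 + 0.24·π_2 + 0.28·π_3 + 0.2·π_4
π_3 = 0.27·π_1 + 0.22·π_2 + 0.28·π_3 + 0.3·π_4
Solving with the normalization constraint gives π = (0.2470, 0.2614, 0.2664, 0.2252).
So the stationary probability of High is 0.2664.

0.2664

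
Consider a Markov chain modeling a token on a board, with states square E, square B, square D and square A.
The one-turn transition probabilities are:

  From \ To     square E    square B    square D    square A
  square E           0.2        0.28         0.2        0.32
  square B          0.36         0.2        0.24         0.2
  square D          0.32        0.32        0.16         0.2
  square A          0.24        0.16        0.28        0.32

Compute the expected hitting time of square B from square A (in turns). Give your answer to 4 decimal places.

4.4054

Let t(s) be the expected number of turns to first reach square B from state s, with t(square B) = 0. Conditioning on the first turn:
t(square E) = 1 + 0.2·t(square E) + 0.2·t(square D) + 0.32·t(square A)
t(square D) = 1 + 0.32·t(square E) + 0.16·t(square D) + 0.2·t(square A)
t(square A) = 1 + 0.24·t(square E) + 0.28·t(square D) + 0.32·t(square A)
Solving: t(square E) = 3.9480, t(square D) = 3.7434, t(square A) = 4.4054.
Expected turns from square A to square B: 4.4054.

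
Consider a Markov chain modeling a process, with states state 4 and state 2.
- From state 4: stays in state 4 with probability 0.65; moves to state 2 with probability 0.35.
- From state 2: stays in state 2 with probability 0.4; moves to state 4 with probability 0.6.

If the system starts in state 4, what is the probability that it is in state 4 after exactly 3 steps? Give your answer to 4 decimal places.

0.6316

Propagate the distribution vector 3 steps from state 4.
After 0 steps: (1.0000, 0.0000)
After 1 step: (0.6500, 0.3500)
After 2 steps: (0.6325, 0.3675)
After 3 steps: (0.6316, 0.3684)
P(in state 4 after 3 steps) = 0.6316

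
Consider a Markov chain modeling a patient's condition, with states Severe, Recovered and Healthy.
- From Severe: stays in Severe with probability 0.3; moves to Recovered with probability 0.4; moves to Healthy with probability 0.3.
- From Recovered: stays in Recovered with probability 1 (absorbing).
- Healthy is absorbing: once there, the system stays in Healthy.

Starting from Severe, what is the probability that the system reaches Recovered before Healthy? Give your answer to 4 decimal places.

0.5714

Let h(s) be the probability of absorption at Recovered starting from transient state s. Then h(Recovered) = 1 and h(Healthy) = 0. By first-step analysis:
h(Severe) = 0.3·h(Severe) + 0.4·1 + 0.3·0
Solving: h(Severe) = 0.5714.
Starting from Severe, the probability is 0.5714.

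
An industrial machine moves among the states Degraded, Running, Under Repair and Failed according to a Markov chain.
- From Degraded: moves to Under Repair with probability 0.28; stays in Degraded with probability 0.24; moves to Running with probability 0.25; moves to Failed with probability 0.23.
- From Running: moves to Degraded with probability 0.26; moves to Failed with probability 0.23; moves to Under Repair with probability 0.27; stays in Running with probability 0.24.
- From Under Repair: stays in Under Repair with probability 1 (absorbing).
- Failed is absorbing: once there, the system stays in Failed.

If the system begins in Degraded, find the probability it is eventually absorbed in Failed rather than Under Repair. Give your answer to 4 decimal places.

Let h(s) be the probability of absorption at Failed starting from transient state s. Then h(Failed) = 1 and h(Under Repair) = 0. By first-step analysis:
h(Degraded) = 0.24·h(Degraded) + 0.25·h(Running) + 0.28·0 + 0.23·1
h(Running) = 0.26·h(Degraded) + 0.24·h(Running) + 0.27·0 + 0.23·1
Solving: h(Degraded) = 0.4532, h(Running) = 0.4577.
Starting from Degraded, the probability is 0.4532.

0.4532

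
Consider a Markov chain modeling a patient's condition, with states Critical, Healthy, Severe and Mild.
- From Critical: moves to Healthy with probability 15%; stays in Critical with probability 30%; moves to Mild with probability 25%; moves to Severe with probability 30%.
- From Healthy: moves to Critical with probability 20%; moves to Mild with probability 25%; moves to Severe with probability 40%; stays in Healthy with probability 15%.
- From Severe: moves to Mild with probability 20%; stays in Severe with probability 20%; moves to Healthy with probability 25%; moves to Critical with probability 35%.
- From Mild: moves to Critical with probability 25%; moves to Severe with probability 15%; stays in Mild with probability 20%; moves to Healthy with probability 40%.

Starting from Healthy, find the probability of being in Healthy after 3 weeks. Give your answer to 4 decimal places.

0.2281

Propagate the distribution vector 3 weeks from Healthy.
After 0 weeks: (0.0000, 1.0000, 0.0000, 0.0000)
After 1 week: (0.2000, 0.1500, 0.4000, 0.2500)
After 2 weeks: (0.2925, 0.2525, 0.2375, 0.2175)
After 3 weeks: (0.2758, 0.2281, 0.2689, 0.2273)
P(in Healthy after 3 weeks) = 0.2281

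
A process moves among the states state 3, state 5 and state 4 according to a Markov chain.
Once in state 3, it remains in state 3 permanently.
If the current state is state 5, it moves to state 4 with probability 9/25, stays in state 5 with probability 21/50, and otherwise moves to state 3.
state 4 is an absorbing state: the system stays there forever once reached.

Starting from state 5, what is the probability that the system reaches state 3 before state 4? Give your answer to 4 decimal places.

Let h(s) be the probability of absorption at state 3 starting from transient state s. Then h(state 3) = 1 and h(state 4) = 0. By first-step analysis:
h(state 5) = 0.22·1 + 0.42·h(state 5) + 0.36·0
Solving: h(state 5) = 0.3793.
Starting from state 5, the probability is 0.3793.

0.3793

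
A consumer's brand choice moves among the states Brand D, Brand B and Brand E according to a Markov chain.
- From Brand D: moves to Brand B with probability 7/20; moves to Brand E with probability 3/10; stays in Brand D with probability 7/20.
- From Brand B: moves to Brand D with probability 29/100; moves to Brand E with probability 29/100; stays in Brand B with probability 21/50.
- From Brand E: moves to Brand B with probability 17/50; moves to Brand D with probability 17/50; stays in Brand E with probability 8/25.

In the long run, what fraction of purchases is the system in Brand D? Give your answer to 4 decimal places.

Let the stationary distribution be π with π = πP and π_1 + π_2 + π_3 = 1.
π_1 = 0.35·π_1 + 0.29·π_2 + 0.34·π_3
π_2 = 0.35·π_1 + 0.42·π_2 + 0.34·π_3
Solving with the normalization constraint gives π = (0.3246, 0.3731, 0.3023).
So the stationary probability of Brand D is 0.3246.

0.3246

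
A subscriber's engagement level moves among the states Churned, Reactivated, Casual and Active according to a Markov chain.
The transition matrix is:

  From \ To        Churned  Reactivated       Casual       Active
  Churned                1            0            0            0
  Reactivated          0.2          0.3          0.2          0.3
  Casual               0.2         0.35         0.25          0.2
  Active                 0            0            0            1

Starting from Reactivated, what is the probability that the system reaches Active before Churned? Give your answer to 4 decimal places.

0.5824

Let h(s) be the probability of absorption at Active starting from transient state s. Then h(Active) = 1 and h(Churned) = 0. By first-step analysis:
h(Reactivated) = 0.2·0 + 0.3·h(Reactivated) + 0.2·h(Casual) + 0.3·1
h(Casual) = 0.2·0 + 0.35·h(Reactivated) + 0.25·h(Casual) + 0.2·1
Solving: h(Reactivated) = 0.5824, h(Casual) = 0.5385.
Starting from Reactivated, the probability is 0.5824.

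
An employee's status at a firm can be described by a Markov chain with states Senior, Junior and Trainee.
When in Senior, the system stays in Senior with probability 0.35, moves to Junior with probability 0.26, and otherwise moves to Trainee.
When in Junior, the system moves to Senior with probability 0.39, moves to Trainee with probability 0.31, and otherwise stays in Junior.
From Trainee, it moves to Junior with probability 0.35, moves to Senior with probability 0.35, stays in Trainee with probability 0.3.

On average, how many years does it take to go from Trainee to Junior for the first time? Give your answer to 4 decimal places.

3.1397

Let t(s) be the expected number of years to first reach Junior from state s, with t(Junior) = 0. Conditioning on the first year:
t(Senior) = 1 + 0.35·t(Senior) + 0.39·t(Trainee)
t(Trainee) = 1 + 0.35·t(Senior) + 0.3·t(Trainee)
Solving: t(Senior) = 3.4223, t(Trainee) = 3.1397.
Expected years from Trainee to Junior: 3.1397.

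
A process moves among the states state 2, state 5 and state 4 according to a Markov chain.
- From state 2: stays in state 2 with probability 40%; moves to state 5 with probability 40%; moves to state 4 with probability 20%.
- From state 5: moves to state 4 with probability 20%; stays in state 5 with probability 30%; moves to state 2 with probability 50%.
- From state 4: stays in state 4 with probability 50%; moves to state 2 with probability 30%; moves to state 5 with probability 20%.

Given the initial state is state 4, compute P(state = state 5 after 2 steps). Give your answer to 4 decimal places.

0.2800

Sum over the intermediate state after 1 step:
P = P(state 4→state 2)·P(state 2→state 5) + P(state 4→state 5)·P(state 5→state 5) + P(state 4→state 4)·P(state 4→state 5)
  = 0.3×0.4 + 0.2×0.3 + 0.5×0.2
  = 0.1200 + 0.0600 + 0.1000 = 0.2800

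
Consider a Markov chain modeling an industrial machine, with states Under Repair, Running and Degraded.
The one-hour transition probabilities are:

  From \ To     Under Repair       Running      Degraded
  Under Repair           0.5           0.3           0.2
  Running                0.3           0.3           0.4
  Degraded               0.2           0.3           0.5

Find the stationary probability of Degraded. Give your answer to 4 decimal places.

0.3714

Let the stationary distribution be π with π = πP and π_1 + π_2 + π_3 = 1.
π_1 = 0.5·π_1 + 0.3·π_2 + 0.2·π_3
π_2 = 0.3·π_1 + 0.3·π_2 + 0.3·π_3
Solving with the normalization constraint gives π = (0.3286, 0.3000, 0.3714).
So the stationary probability of Degraded is 0.3714.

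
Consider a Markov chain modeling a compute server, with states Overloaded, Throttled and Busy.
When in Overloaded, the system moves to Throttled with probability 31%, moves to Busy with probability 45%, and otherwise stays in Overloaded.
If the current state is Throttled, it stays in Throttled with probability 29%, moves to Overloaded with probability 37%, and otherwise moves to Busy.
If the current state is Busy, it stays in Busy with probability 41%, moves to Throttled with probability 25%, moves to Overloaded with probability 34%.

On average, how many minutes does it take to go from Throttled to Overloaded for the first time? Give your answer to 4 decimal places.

Let t(s) be the expected number of minutes to first reach Overloaded from state s, with t(Overloaded) = 0. Conditioning on the first minute:
t(Throttled) = 1 + 0.29·t(Throttled) + 0.34·t(Busy)
t(Busy) = 1 + 0.25·t(Throttled) + 0.41·t(Busy)
Solving: t(Throttled) = 2.7853, t(Busy) = 2.8751.
Expected minutes from Throttled to Overloaded: 2.7853.

2.7853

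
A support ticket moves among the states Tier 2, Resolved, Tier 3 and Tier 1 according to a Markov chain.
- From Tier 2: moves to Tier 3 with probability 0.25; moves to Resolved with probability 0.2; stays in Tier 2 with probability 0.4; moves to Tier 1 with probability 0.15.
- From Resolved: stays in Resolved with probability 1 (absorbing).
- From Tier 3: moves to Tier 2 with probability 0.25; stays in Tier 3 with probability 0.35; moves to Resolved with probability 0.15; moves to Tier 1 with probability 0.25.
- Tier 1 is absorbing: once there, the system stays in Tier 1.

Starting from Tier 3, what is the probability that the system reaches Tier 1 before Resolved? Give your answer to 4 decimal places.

0.5725

Let h(s) be the probability of absorption at Tier 1 starting from transient state s. Then h(Tier 1) = 1 and h(Resolved) = 0. By first-step analysis:
h(Tier 2) = 0.4·h(Tier 2) + 0.2·0 + 0.25·h(Tier 3) + 0.15·1
h(Tier 3) = 0.25·h(Tier 2) + 0.15·0 + 0.35·h(Tier 3) + 0.25·1
Solving: h(Tier 2) = 0.4885, h(Tier 3) = 0.5725.
Starting from Tier 3, the probability is 0.5725.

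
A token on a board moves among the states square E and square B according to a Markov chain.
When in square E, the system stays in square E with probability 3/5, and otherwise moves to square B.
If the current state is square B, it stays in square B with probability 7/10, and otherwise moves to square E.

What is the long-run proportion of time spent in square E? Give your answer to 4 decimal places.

0.4286

Let the stationary distribution be π with π = πP and π_1 + π_2 = 1.
π_1 = 0.6·π_1 + 0.3·π_2
Solving with the normalization constraint gives π = (0.4286, 0.5714).
So the stationary probability of square E is 0.4286.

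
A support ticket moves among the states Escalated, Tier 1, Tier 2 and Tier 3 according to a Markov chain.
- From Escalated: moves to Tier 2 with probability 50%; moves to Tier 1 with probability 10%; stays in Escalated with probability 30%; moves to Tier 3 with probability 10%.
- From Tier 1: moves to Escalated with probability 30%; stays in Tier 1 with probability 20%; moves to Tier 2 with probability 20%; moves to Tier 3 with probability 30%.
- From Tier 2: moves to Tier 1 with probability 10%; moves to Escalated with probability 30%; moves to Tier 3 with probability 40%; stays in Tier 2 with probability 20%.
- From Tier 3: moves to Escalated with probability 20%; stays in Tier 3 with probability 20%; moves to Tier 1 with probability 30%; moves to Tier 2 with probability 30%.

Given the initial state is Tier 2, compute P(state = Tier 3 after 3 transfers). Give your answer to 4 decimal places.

0.2590

Propagate the distribution vector 3 transfers from Tier 2.
After 0 transfers: (0.0000, 0.0000, 1.0000, 0.0000)
After 1 transfer: (0.3000, 0.1000, 0.2000, 0.4000)
After 2 transfers: (0.2600, 0.1900, 0.3300, 0.2200)
After 3 transfers: (0.2780, 0.1630, 0.3000, 0.2590)
P(in Tier 3 after 3 transfers) = 0.2590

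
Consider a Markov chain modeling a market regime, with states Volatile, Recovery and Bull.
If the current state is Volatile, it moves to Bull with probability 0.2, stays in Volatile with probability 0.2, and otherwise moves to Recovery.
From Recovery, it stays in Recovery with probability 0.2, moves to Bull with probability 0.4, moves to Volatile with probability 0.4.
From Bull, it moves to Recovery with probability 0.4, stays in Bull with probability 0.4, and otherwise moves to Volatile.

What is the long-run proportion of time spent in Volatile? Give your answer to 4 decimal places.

Let the stationary distribution be π with π = πP and π_1 + π_2 + π_3 = 1.
π_1 = 0.2·π_1 + 0.4·π_2 + 0.2·π_3
π_2 = 0.6·π_1 + 0.2·π_2 + 0.4·π_3
Solving with the normalization constraint gives π = (0.2759, 0.3793, 0.3448).
So the stationary probability of Volatile is 0.2759.

0.2759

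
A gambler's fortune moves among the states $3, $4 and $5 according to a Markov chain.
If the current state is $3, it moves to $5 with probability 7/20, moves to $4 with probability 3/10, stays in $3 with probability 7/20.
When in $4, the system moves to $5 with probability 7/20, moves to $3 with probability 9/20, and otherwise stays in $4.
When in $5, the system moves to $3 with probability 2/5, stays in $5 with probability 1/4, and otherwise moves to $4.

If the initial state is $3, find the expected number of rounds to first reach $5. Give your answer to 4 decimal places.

Let t(s) be the expected number of rounds to first reach $5 from state s, with t($5) = 0. Conditioning on the first round:
t($3) = 1 + 0.35·t($3) + 0.3·t($4)
t($4) = 1 + 0.45·t($3) + 0.2·t($4)
Solving: t($3) = 2.8571, t($4) = 2.8571.
Expected rounds from $3 to $5: 2.8571.

2.8571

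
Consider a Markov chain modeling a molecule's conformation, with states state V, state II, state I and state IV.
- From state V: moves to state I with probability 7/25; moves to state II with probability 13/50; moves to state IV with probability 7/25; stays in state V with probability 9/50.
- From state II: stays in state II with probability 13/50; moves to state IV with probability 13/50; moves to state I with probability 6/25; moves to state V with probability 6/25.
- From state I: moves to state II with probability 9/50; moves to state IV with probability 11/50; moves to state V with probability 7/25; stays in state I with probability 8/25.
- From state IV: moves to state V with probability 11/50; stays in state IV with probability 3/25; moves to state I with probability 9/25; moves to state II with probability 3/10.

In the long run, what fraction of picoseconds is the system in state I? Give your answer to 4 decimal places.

Let the stationary distribution be π with π = πP and π_1 + π_2 + π_3 + π_4 = 1.
π_1 = 0.18·π_1 + 0.24·π_2 + 0.28·π_3 + 0.22·π_4
π_2 = 0.26·π_1 + 0.26·π_2 + 0.18·π_3 + 0.3·π_4
π_3 = 0.28·π_1 + 0.24·π_2 + 0.32·π_3 + 0.36·π_4
Solving with the normalization constraint gives π = (0.2336, 0.2449, 0.2999, 0.2216).
So the stationary probability of state I is 0.2999.

0.2999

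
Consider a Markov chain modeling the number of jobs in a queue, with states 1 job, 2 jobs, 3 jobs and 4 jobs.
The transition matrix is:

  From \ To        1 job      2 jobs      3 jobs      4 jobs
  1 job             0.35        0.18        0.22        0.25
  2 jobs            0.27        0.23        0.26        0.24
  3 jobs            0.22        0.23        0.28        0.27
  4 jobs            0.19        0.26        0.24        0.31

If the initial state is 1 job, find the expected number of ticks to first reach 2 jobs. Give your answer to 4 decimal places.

4.6800

Let t(s) be the expected number of ticks to first reach 2 jobs from state s, with t(2 jobs) = 0. Conditioning on the first tick:
t(1 job) = 1 + 0.35·t(1 job) + 0.22·t(3 jobs) + 0.25·t(4 jobs)
t(3 jobs) = 1 + 0.22·t(1 job) + 0.28·t(3 jobs) + 0.27·t(4 jobs)
t(4 jobs) = 1 + 0.19·t(1 job) + 0.24·t(3 jobs) + 0.31·t(4 jobs)
Solving: t(1 job) = 4.6800, t(3 jobs) = 4.4225, t(4 jobs) = 4.2762.
Expected ticks from 1 job to 2 jobs: 4.6800.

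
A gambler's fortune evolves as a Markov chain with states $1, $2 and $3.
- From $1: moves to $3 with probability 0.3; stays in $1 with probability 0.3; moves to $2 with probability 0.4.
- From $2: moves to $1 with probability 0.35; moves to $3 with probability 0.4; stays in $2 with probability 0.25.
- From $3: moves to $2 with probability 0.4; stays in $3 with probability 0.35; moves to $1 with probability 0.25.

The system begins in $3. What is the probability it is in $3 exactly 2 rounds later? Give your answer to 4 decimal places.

Sum over the intermediate state after 1 round:
P = P($3→$1)·P($1→$3) + P($3→$2)·P($2→$3) + P($3→$3)·P($3→$3)
  = 0.25×0.3 + 0.4×0.4 + 0.35×0.35
  = 0.0750 + 0.1600 + 0.1225 = 0.3575

0.3575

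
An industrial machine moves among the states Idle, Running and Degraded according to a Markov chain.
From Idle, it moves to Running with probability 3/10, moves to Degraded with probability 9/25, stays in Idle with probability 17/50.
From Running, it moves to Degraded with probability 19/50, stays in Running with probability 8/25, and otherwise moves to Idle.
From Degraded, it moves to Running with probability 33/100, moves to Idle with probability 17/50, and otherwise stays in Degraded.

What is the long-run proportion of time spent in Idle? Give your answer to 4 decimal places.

Let the stationary distribution be π with π = πP and π_1 + π_2 + π_3 = 1.
π_1 = 0.34·π_1 + 0.3·π_2 + 0.34·π_3
π_2 = 0.3·π_1 + 0.32·π_2 + 0.33·π_3
Solving with the normalization constraint gives π = (0.3273, 0.3170, 0.3557).
So the stationary probability of Idle is 0.3273.

0.3273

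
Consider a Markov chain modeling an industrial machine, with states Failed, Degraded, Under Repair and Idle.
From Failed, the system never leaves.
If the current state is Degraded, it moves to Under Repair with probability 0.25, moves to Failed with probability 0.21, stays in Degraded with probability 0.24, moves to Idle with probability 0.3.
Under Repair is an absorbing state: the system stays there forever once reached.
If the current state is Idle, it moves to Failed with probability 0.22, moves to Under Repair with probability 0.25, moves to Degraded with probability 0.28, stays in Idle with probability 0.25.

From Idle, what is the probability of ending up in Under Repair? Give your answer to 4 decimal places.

0.5350

Let h(s) be the probability of absorption at Under Repair starting from transient state s. Then h(Under Repair) = 1 and h(Failed) = 0. By first-step analysis:
h(Degraded) = 0.21·0 + 0.24·h(Degraded) + 0.25·1 + 0.3·h(Idle)
h(Idle) = 0.22·0 + 0.28·h(Degraded) + 0.25·1 + 0.25·h(Idle)
Solving: h(Degraded) = 0.5401, h(Idle) = 0.5350.
Starting from Idle, the probability is 0.5350.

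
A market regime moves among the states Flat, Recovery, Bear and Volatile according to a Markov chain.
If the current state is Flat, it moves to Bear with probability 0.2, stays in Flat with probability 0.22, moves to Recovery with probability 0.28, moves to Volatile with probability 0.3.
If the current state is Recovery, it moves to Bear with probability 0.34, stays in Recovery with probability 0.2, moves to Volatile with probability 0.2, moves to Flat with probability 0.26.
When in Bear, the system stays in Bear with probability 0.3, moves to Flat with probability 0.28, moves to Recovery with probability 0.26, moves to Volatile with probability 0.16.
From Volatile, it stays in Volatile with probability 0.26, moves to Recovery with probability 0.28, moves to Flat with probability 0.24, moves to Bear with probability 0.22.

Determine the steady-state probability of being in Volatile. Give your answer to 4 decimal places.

0.2281

Let the stationary distribution be π with π = πP and π_1 + π_2 + π_3 + π_4 = 1.
π_1 = 0.22·π_1 + 0.26·π_2 + 0.28·π_3 + 0.24·π_4
π_2 = 0.28·π_1 + 0.2·π_2 + 0.26·π_3 + 0.28·π_4
π_3 = 0.2·π_1 + 0.34·π_2 + 0.3·π_3 + 0.22·π_4
Solving with the normalization constraint gives π = (0.2507, 0.2543, 0.2669, 0.2281).
So the stationary probability of Volatile is 0.2281.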